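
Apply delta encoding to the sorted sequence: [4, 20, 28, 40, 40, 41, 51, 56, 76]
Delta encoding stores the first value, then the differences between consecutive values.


First value: 4
Deltas:
  20 - 4 = 16
  28 - 20 = 8
  40 - 28 = 12
  40 - 40 = 0
  41 - 40 = 1
  51 - 41 = 10
  56 - 51 = 5
  76 - 56 = 20


Delta encoded: [4, 16, 8, 12, 0, 1, 10, 5, 20]


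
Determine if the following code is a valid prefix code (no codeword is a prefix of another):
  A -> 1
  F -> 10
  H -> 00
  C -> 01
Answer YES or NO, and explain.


Checking each pair (does one codeword prefix another?):
  A='1' vs F='10': prefix -- VIOLATION

NO -- this is NOT a valid prefix code. A (1) is a prefix of F (10).


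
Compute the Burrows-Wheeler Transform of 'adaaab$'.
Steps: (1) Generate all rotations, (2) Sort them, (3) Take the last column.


Rotations (sorted):
  0: $adaaab -> last char: b
  1: aaab$ad -> last char: d
  2: aab$ada -> last char: a
  3: ab$adaa -> last char: a
  4: adaaab$ -> last char: $
  5: b$adaaa -> last char: a
  6: daaab$a -> last char: a


BWT = bdaa$aa


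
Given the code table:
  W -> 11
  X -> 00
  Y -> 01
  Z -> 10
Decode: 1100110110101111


Decoding:
11 -> W
00 -> X
11 -> W
01 -> Y
10 -> Z
10 -> Z
11 -> W
11 -> W


Result: WXWYZZWW


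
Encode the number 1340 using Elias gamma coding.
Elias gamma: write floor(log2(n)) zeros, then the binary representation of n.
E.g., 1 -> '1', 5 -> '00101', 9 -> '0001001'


num_bits = floor(log2(1340)) + 1 = 11
leading_zeros = num_bits - 1 = 10
binary(1340) = 10100111100

Elias gamma(1340) = '0000000000' + '10100111100' = 000000000010100111100 (21 bits)


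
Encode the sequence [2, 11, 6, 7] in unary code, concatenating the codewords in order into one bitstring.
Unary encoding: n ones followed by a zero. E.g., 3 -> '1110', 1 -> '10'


Encode each number as n ones followed by a terminating 0:
  2 -> 110 (3 bits)
  11 -> 111111111110 (12 bits)
  6 -> 1111110 (7 bits)
  7 -> 11111110 (8 bits)
Total length = 3 + 12 + 7 + 8 = 30 bits.

Unary([2, 11, 6, 7]) = 110111111111110111111011111110 (30 bits)


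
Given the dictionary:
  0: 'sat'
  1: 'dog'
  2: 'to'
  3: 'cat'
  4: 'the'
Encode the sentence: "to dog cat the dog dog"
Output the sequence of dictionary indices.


Look up each word in the dictionary:
  'to' -> 2
  'dog' -> 1
  'cat' -> 3
  'the' -> 4
  'dog' -> 1
  'dog' -> 1

Encoded: [2, 1, 3, 4, 1, 1]


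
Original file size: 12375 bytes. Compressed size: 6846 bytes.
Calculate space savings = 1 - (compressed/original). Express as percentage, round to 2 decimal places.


ratio = compressed/original = 6846/12375 = 0.553212
savings = 1 - ratio = 1 - 0.553212 = 0.446788
as a percentage: 0.446788 * 100 = 44.68%

Space savings = 1 - 6846/12375 = 44.68%


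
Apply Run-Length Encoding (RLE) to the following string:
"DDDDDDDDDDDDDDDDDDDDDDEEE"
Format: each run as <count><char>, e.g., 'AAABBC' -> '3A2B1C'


Scanning runs left to right:
  i=0: run of 'D' x 22 -> '22D'
  i=22: run of 'E' x 3 -> '3E'

RLE = 22D3E


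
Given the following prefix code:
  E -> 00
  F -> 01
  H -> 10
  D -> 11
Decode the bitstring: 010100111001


Decoding step by step:
Bits 01 -> F
Bits 01 -> F
Bits 00 -> E
Bits 11 -> D
Bits 10 -> H
Bits 01 -> F


Decoded message: FFEDHF


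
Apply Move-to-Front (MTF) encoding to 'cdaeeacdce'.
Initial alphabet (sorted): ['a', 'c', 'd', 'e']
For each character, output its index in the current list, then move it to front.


MTF encoding:
'c': index 1 in ['a', 'c', 'd', 'e'] -> ['c', 'a', 'd', 'e']
'd': index 2 in ['c', 'a', 'd', 'e'] -> ['d', 'c', 'a', 'e']
'a': index 2 in ['d', 'c', 'a', 'e'] -> ['a', 'd', 'c', 'e']
'e': index 3 in ['a', 'd', 'c', 'e'] -> ['e', 'a', 'd', 'c']
'e': index 0 in ['e', 'a', 'd', 'c'] -> ['e', 'a', 'd', 'c']
'a': index 1 in ['e', 'a', 'd', 'c'] -> ['a', 'e', 'd', 'c']
'c': index 3 in ['a', 'e', 'd', 'c'] -> ['c', 'a', 'e', 'd']
'd': index 3 in ['c', 'a', 'e', 'd'] -> ['d', 'c', 'a', 'e']
'c': index 1 in ['d', 'c', 'a', 'e'] -> ['c', 'd', 'a', 'e']
'e': index 3 in ['c', 'd', 'a', 'e'] -> ['e', 'c', 'd', 'a']


Output: [1, 2, 2, 3, 0, 1, 3, 3, 1, 3]


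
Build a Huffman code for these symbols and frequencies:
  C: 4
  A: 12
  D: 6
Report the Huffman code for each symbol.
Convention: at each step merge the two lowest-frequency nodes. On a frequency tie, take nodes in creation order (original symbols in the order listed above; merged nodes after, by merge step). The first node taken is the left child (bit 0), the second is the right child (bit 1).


Huffman tree construction:
Step 1: Merge C(4) + D(6) = 10
Step 2: Merge (C+D)(10) + A(12) = 22
Read each symbol's code off the tree from the root (left child = 0, right child = 1).

Codes:
  C: 00 (length 2)
  A: 1 (length 1)
  D: 01 (length 2)
Average code length: 32/22 = 1.4545 bits/symbol


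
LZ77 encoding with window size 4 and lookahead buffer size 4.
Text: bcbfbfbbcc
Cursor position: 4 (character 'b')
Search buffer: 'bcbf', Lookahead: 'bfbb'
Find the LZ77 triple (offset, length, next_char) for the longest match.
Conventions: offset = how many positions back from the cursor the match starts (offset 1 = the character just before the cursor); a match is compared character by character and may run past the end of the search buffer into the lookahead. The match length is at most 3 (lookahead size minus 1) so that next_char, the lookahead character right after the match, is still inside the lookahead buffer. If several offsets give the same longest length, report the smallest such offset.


Try each offset into the search buffer:
  offset=1 (pos 3, char 'f'): match length 0
  offset=2 (pos 2, char 'b'): match length 3
  offset=3 (pos 1, char 'c'): match length 0
  offset=4 (pos 0, char 'b'): match length 1
Longest match has length 3 at offset 2.
next_char = character at position 4 + 3 = 7 -> 'b'

Best match: offset=2, length=3 (matching 'bfb' starting at position 2)
LZ77 triple: (2, 3, 'b')


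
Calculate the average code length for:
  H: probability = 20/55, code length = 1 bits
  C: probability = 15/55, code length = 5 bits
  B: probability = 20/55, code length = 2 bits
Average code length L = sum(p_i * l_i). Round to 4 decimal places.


Weighted contributions p_i * l_i:
  H: (20/55) * 1 = 20/55
  C: (15/55) * 5 = 75/55
  B: (20/55) * 2 = 40/55
Sum = (20 + 75 + 40)/55 = 135/55

L = 135/55 = 2.4545 bits/symbol


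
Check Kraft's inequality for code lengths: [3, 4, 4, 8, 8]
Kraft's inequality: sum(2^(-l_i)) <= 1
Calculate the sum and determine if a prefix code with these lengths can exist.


Sum = 2^(-3) + 2^(-4) + 2^(-4) + 2^(-8) + 2^(-8)
    = 0.125 + 0.0625 + 0.0625 + 0.00390625 + 0.00390625
    = 66/256 = 0.2578125
Since 0.2578125 <= 1, Kraft's inequality IS satisfied.
A prefix code with these lengths CAN exist.

Kraft sum = 0.2578125. Satisfied.


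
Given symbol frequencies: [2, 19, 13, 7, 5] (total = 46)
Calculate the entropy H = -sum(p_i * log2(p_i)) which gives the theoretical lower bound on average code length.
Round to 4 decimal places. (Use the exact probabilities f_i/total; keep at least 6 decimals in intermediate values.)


Per-symbol terms -p_i * log2(p_i) with p_i = f_i/46:
  p = 2/46 = 0.043478: log2(p) = -4.523562, -p*log2(p) = 0.196677
  p = 19/46 = 0.413043: log2(p) = -1.275634, -p*log2(p) = 0.526892
  p = 13/46 = 0.282609: log2(p) = -1.823122, -p*log2(p) = 0.515230
  p = 7/46 = 0.152174: log2(p) = -2.716207, -p*log2(p) = 0.413336
  p = 5/46 = 0.108696: log2(p) = -3.201634, -p*log2(p) = 0.348004
H = 0.196677 + 0.526892 + 0.515230 + 0.413336 + 0.348004 = 2.000139

H = 2.0001 bits/symbol


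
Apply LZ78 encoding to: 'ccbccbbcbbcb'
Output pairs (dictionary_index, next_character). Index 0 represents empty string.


LZ78 encoding steps:
Dictionary: {0: ''}
Step 1: w='' (idx 0), next='c' -> output (0, 'c'), add 'c' as idx 1
Step 2: w='c' (idx 1), next='b' -> output (1, 'b'), add 'cb' as idx 2
Step 3: w='c' (idx 1), next='c' -> output (1, 'c'), add 'cc' as idx 3
Step 4: w='' (idx 0), next='b' -> output (0, 'b'), add 'b' as idx 4
Step 5: w='b' (idx 4), next='c' -> output (4, 'c'), add 'bc' as idx 5
Step 6: w='b' (idx 4), next='b' -> output (4, 'b'), add 'bb' as idx 6
Step 7: w='cb' (idx 2), end of input -> output (2, '')


Encoded: [(0, 'c'), (1, 'b'), (1, 'c'), (0, 'b'), (4, 'c'), (4, 'b'), (2, '')]


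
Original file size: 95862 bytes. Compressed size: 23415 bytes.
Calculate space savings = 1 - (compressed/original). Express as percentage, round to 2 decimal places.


ratio = compressed/original = 23415/95862 = 0.244257
savings = 1 - ratio = 1 - 0.244257 = 0.755743
as a percentage: 0.755743 * 100 = 75.57%

Space savings = 1 - 23415/95862 = 75.57%


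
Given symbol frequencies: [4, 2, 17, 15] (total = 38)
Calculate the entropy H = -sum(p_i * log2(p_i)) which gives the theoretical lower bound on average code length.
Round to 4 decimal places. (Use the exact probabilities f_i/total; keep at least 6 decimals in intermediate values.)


Per-symbol terms -p_i * log2(p_i) with p_i = f_i/38:
  p = 4/38 = 0.105263: log2(p) = -3.247928, -p*log2(p) = 0.341887
  p = 2/38 = 0.052632: log2(p) = -4.247928, -p*log2(p) = 0.223575
  p = 17/38 = 0.447368: log2(p) = -1.160465, -p*log2(p) = 0.519155
  p = 15/38 = 0.394737: log2(p) = -1.341037, -p*log2(p) = 0.529357
H = 0.341887 + 0.223575 + 0.519155 + 0.529357 = 1.613974

H = 1.614 bits/symbol


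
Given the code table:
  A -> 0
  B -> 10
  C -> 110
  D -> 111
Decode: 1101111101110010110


Decoding:
110 -> C
111 -> D
110 -> C
111 -> D
0 -> A
0 -> A
10 -> B
110 -> C


Result: CDCDAABC


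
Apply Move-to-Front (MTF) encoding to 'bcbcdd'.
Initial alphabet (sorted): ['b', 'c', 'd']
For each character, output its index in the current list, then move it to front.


MTF encoding:
'b': index 0 in ['b', 'c', 'd'] -> ['b', 'c', 'd']
'c': index 1 in ['b', 'c', 'd'] -> ['c', 'b', 'd']
'b': index 1 in ['c', 'b', 'd'] -> ['b', 'c', 'd']
'c': index 1 in ['b', 'c', 'd'] -> ['c', 'b', 'd']
'd': index 2 in ['c', 'b', 'd'] -> ['d', 'c', 'b']
'd': index 0 in ['d', 'c', 'b'] -> ['d', 'c', 'b']


Output: [0, 1, 1, 1, 2, 0]


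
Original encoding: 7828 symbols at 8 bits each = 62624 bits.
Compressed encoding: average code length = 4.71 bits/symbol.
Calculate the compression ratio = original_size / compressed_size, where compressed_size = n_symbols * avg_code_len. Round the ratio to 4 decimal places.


original_size = n_symbols * orig_bits = 7828 * 8 = 62624 bits
compressed_size = n_symbols * avg_code_len = 7828 * 4.71 = 36869.88 bits
ratio = original_size / compressed_size = 62624 / 36869.88 = 1.6985

Compression ratio = 1.6985


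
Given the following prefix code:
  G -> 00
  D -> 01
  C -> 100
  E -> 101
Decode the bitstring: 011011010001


Decoding step by step:
Bits 01 -> D
Bits 101 -> E
Bits 101 -> E
Bits 00 -> G
Bits 01 -> D


Decoded message: DEEGD


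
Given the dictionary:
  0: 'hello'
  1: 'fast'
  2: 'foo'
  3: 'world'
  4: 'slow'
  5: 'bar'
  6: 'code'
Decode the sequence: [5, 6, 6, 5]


Look up each index in the dictionary:
  5 -> 'bar'
  6 -> 'code'
  6 -> 'code'
  5 -> 'bar'

Decoded: "bar code code bar"


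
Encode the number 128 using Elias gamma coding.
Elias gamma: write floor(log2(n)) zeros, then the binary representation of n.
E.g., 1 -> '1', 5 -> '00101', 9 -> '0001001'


num_bits = floor(log2(128)) + 1 = 8
leading_zeros = num_bits - 1 = 7
binary(128) = 10000000

Elias gamma(128) = '0000000' + '10000000' = 000000010000000 (15 bits)


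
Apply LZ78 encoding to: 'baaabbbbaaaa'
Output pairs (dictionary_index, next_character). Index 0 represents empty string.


LZ78 encoding steps:
Dictionary: {0: ''}
Step 1: w='' (idx 0), next='b' -> output (0, 'b'), add 'b' as idx 1
Step 2: w='' (idx 0), next='a' -> output (0, 'a'), add 'a' as idx 2
Step 3: w='a' (idx 2), next='a' -> output (2, 'a'), add 'aa' as idx 3
Step 4: w='b' (idx 1), next='b' -> output (1, 'b'), add 'bb' as idx 4
Step 5: w='bb' (idx 4), next='a' -> output (4, 'a'), add 'bba' as idx 5
Step 6: w='aa' (idx 3), next='a' -> output (3, 'a'), add 'aaa' as idx 6


Encoded: [(0, 'b'), (0, 'a'), (2, 'a'), (1, 'b'), (4, 'a'), (3, 'a')]


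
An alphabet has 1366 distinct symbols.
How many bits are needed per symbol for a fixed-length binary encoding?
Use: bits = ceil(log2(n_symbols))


log2(1366) = 10.4157
Bracket: 2^10 = 1024 < 1366 <= 2^11 = 2048
So ceil(log2(1366)) = 11

bits = ceil(log2(1366)) = ceil(10.4157) = 11 bits


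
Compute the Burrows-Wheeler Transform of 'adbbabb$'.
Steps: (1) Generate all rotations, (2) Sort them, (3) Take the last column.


Rotations (sorted):
  0: $adbbabb -> last char: b
  1: abb$adbb -> last char: b
  2: adbbabb$ -> last char: $
  3: b$adbbab -> last char: b
  4: babb$adb -> last char: b
  5: bb$adbba -> last char: a
  6: bbabb$ad -> last char: d
  7: dbbabb$a -> last char: a


BWT = bb$bbada


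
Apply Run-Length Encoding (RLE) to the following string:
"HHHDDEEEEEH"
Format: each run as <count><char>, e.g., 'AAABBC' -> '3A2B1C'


Scanning runs left to right:
  i=0: run of 'H' x 3 -> '3H'
  i=3: run of 'D' x 2 -> '2D'
  i=5: run of 'E' x 5 -> '5E'
  i=10: run of 'H' x 1 -> '1H'

RLE = 3H2D5E1H


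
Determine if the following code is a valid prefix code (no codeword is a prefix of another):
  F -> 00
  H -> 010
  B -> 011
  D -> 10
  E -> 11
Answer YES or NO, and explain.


Checking each pair (does one codeword prefix another?):
  F='00' vs H='010': no prefix
  F='00' vs B='011': no prefix
  F='00' vs D='10': no prefix
  F='00' vs E='11': no prefix
  H='010' vs F='00': no prefix
  H='010' vs B='011': no prefix
  H='010' vs D='10': no prefix
  H='010' vs E='11': no prefix
  B='011' vs F='00': no prefix
  B='011' vs H='010': no prefix
  B='011' vs D='10': no prefix
  B='011' vs E='11': no prefix
  D='10' vs F='00': no prefix
  D='10' vs H='010': no prefix
  D='10' vs B='011': no prefix
  D='10' vs E='11': no prefix
  E='11' vs F='00': no prefix
  E='11' vs H='010': no prefix
  E='11' vs B='011': no prefix
  E='11' vs D='10': no prefix
No violation found over all pairs.

YES -- this is a valid prefix code. No codeword is a prefix of any other codeword.


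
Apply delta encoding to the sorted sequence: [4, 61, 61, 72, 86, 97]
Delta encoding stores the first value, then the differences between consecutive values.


First value: 4
Deltas:
  61 - 4 = 57
  61 - 61 = 0
  72 - 61 = 11
  86 - 72 = 14
  97 - 86 = 11


Delta encoded: [4, 57, 0, 11, 14, 11]


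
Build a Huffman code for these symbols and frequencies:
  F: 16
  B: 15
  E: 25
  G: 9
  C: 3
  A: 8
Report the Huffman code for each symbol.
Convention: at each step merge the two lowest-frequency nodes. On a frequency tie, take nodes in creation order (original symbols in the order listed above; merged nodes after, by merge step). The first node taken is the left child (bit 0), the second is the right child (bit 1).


Huffman tree construction:
Step 1: Merge C(3) + A(8) = 11
Step 2: Merge G(9) + (C+A)(11) = 20
Step 3: Merge B(15) + F(16) = 31
Step 4: Merge (G+(C+A))(20) + E(25) = 45
Step 5: Merge (B+F)(31) + ((G+(C+A))+E)(45) = 76
Read each symbol's code off the tree from the root (left child = 0, right child = 1).

Codes:
  F: 01 (length 2)
  B: 00 (length 2)
  E: 11 (length 2)
  G: 100 (length 3)
  C: 1010 (length 4)
  A: 1011 (length 4)
Average code length: 183/76 = 2.4079 bits/symbol


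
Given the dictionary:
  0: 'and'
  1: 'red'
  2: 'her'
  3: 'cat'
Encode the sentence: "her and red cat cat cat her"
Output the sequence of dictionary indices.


Look up each word in the dictionary:
  'her' -> 2
  'and' -> 0
  'red' -> 1
  'cat' -> 3
  'cat' -> 3
  'cat' -> 3
  'her' -> 2

Encoded: [2, 0, 1, 3, 3, 3, 2]


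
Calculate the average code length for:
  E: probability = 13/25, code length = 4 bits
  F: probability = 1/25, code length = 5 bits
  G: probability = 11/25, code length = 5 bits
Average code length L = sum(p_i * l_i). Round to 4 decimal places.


Weighted contributions p_i * l_i:
  E: (13/25) * 4 = 52/25
  F: (1/25) * 5 = 5/25
  G: (11/25) * 5 = 55/25
Sum = (52 + 5 + 55)/25 = 112/25

L = 112/25 = 4.4800 bits/symbol


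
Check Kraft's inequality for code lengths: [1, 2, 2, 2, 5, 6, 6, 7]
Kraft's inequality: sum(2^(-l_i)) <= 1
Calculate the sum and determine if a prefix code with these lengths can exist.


Sum = 2^(-1) + 2^(-2) + 2^(-2) + 2^(-2) + 2^(-5) + 2^(-6) + 2^(-6) + 2^(-7)
    = 0.5 + 0.25 + 0.25 + 0.25 + 0.03125 + 0.015625 + 0.015625 + 0.0078125
    = 169/128 = 1.3203125
Since 1.3203125 > 1, Kraft's inequality is NOT satisfied.
A prefix code with these lengths CANNOT exist.

Kraft sum = 1.3203125. Not satisfied.


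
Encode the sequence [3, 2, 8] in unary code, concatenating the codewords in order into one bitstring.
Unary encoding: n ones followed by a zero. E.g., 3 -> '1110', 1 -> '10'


Encode each number as n ones followed by a terminating 0:
  3 -> 1110 (4 bits)
  2 -> 110 (3 bits)
  8 -> 111111110 (9 bits)
Total length = 4 + 3 + 9 = 16 bits.

Unary([3, 2, 8]) = 1110110111111110 (16 bits)


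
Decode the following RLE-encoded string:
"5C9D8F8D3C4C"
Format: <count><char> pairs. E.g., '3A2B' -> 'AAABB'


Expanding each <count><char> pair:
  5C -> 'CCCCC'
  9D -> 'DDDDDDDDD'
  8F -> 'FFFFFFFF'
  8D -> 'DDDDDDDD'
  3C -> 'CCC'
  4C -> 'CCCC'

Decoded = CCCCCDDDDDDDDDFFFFFFFFDDDDDDDDCCCCCCC


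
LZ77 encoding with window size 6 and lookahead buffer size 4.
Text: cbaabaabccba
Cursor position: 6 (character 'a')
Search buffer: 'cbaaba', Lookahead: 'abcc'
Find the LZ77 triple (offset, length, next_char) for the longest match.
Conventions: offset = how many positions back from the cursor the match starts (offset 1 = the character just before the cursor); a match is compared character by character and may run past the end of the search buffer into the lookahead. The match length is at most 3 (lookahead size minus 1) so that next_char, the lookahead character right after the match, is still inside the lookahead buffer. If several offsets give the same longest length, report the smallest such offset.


Try each offset into the search buffer:
  offset=1 (pos 5, char 'a'): match length 1
  offset=2 (pos 4, char 'b'): match length 0
  offset=3 (pos 3, char 'a'): match length 2
  offset=4 (pos 2, char 'a'): match length 1
  offset=5 (pos 1, char 'b'): match length 0
  offset=6 (pos 0, char 'c'): match length 0
Longest match has length 2 at offset 3.
next_char = character at position 6 + 2 = 8 -> 'c'

Best match: offset=3, length=2 (matching 'ab' starting at position 3)
LZ77 triple: (3, 2, 'c')


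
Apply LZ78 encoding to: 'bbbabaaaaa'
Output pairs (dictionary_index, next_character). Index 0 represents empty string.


LZ78 encoding steps:
Dictionary: {0: ''}
Step 1: w='' (idx 0), next='b' -> output (0, 'b'), add 'b' as idx 1
Step 2: w='b' (idx 1), next='b' -> output (1, 'b'), add 'bb' as idx 2
Step 3: w='' (idx 0), next='a' -> output (0, 'a'), add 'a' as idx 3
Step 4: w='b' (idx 1), next='a' -> output (1, 'a'), add 'ba' as idx 4
Step 5: w='a' (idx 3), next='a' -> output (3, 'a'), add 'aa' as idx 5
Step 6: w='aa' (idx 5), end of input -> output (5, '')


Encoded: [(0, 'b'), (1, 'b'), (0, 'a'), (1, 'a'), (3, 'a'), (5, '')]


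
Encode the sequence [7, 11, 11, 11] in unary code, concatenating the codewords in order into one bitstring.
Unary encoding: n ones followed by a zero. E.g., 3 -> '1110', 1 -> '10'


Encode each number as n ones followed by a terminating 0:
  7 -> 11111110 (8 bits)
  11 -> 111111111110 (12 bits)
  11 -> 111111111110 (12 bits)
  11 -> 111111111110 (12 bits)
Total length = 8 + 12 + 12 + 12 = 44 bits.

Unary([7, 11, 11, 11]) = 11111110111111111110111111111110111111111110 (44 bits)


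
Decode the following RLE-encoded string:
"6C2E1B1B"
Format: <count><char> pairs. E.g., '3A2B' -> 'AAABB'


Expanding each <count><char> pair:
  6C -> 'CCCCCC'
  2E -> 'EE'
  1B -> 'B'
  1B -> 'B'

Decoded = CCCCCCEEBB


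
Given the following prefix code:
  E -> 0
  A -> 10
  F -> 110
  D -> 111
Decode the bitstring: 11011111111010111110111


Decoding step by step:
Bits 110 -> F
Bits 111 -> D
Bits 111 -> D
Bits 110 -> F
Bits 10 -> A
Bits 111 -> D
Bits 110 -> F
Bits 111 -> D


Decoded message: FDDFADFD


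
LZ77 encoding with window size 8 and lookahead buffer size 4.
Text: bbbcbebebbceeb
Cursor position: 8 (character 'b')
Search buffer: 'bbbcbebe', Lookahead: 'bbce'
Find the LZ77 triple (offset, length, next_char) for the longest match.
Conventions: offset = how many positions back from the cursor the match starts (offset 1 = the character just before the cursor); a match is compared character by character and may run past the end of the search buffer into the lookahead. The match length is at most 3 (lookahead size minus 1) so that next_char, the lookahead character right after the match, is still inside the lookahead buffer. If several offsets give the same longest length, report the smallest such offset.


Try each offset into the search buffer:
  offset=1 (pos 7, char 'e'): match length 0
  offset=2 (pos 6, char 'b'): match length 1
  offset=3 (pos 5, char 'e'): match length 0
  offset=4 (pos 4, char 'b'): match length 1
  offset=5 (pos 3, char 'c'): match length 0
  offset=6 (pos 2, char 'b'): match length 1
  offset=7 (pos 1, char 'b'): match length 3
  offset=8 (pos 0, char 'b'): match length 2
Longest match has length 3 at offset 7.
next_char = character at position 8 + 3 = 11 -> 'e'

Best match: offset=7, length=3 (matching 'bbc' starting at position 1)
LZ77 triple: (7, 3, 'e')


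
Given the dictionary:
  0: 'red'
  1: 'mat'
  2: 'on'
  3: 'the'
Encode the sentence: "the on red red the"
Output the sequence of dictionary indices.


Look up each word in the dictionary:
  'the' -> 3
  'on' -> 2
  'red' -> 0
  'red' -> 0
  'the' -> 3

Encoded: [3, 2, 0, 0, 3]


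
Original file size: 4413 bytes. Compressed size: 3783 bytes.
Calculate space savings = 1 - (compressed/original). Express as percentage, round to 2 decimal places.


ratio = compressed/original = 3783/4413 = 0.85724
savings = 1 - ratio = 1 - 0.85724 = 0.14276
as a percentage: 0.14276 * 100 = 14.28%

Space savings = 1 - 3783/4413 = 14.28%


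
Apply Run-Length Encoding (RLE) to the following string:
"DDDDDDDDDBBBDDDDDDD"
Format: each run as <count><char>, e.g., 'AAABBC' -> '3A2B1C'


Scanning runs left to right:
  i=0: run of 'D' x 9 -> '9D'
  i=9: run of 'B' x 3 -> '3B'
  i=12: run of 'D' x 7 -> '7D'

RLE = 9D3B7D


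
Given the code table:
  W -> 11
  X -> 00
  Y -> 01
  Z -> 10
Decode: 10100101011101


Decoding:
10 -> Z
10 -> Z
01 -> Y
01 -> Y
01 -> Y
11 -> W
01 -> Y


Result: ZZYYYWY


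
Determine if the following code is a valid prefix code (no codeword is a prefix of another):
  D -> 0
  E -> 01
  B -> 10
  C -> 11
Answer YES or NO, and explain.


Checking each pair (does one codeword prefix another?):
  D='0' vs E='01': prefix -- VIOLATION

NO -- this is NOT a valid prefix code. D (0) is a prefix of E (01).


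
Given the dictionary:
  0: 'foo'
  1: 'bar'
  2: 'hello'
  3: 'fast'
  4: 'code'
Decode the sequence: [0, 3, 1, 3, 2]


Look up each index in the dictionary:
  0 -> 'foo'
  3 -> 'fast'
  1 -> 'bar'
  3 -> 'fast'
  2 -> 'hello'

Decoded: "foo fast bar fast hello"


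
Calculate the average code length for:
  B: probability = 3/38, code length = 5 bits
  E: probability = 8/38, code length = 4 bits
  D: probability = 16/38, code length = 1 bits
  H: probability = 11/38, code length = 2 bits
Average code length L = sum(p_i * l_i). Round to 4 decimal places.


Weighted contributions p_i * l_i:
  B: (3/38) * 5 = 15/38
  E: (8/38) * 4 = 32/38
  D: (16/38) * 1 = 16/38
  H: (11/38) * 2 = 22/38
Sum = (15 + 32 + 16 + 22)/38 = 85/38

L = 85/38 = 2.2368 bits/symbol


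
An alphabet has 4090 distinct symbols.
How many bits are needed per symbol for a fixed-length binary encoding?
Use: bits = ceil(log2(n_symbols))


log2(4090) = 11.9979
Bracket: 2^11 = 2048 < 4090 <= 2^12 = 4096
So ceil(log2(4090)) = 12

bits = ceil(log2(4090)) = ceil(11.9979) = 12 bits


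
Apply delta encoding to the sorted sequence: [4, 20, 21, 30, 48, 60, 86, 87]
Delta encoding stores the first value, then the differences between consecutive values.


First value: 4
Deltas:
  20 - 4 = 16
  21 - 20 = 1
  30 - 21 = 9
  48 - 30 = 18
  60 - 48 = 12
  86 - 60 = 26
  87 - 86 = 1


Delta encoded: [4, 16, 1, 9, 18, 12, 26, 1]


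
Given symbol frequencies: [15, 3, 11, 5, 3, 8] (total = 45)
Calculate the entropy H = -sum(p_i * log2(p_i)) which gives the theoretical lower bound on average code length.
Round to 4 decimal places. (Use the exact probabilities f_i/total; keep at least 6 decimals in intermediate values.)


Per-symbol terms -p_i * log2(p_i) with p_i = f_i/45:
  p = 15/45 = 0.333333: log2(p) = -1.584963, -p*log2(p) = 0.528321
  p = 3/45 = 0.066667: log2(p) = -3.906891, -p*log2(p) = 0.260459
  p = 11/45 = 0.244444: log2(p) = -2.032421, -p*log2(p) = 0.496814
  p = 5/45 = 0.111111: log2(p) = -3.169925, -p*log2(p) = 0.352214
  p = 3/45 = 0.066667: log2(p) = -3.906891, -p*log2(p) = 0.260459
  p = 8/45 = 0.177778: log2(p) = -2.491853, -p*log2(p) = 0.442996
H = 0.528321 + 0.260459 + 0.496814 + 0.352214 + 0.260459 + 0.442996 = 2.341263

H = 2.3413 bits/symbol


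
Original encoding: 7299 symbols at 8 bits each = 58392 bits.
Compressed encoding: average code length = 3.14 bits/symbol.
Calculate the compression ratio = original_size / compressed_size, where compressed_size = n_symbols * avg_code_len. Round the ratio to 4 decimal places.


original_size = n_symbols * orig_bits = 7299 * 8 = 58392 bits
compressed_size = n_symbols * avg_code_len = 7299 * 3.14 = 22918.86 bits
ratio = original_size / compressed_size = 58392 / 22918.86 = 2.5478

Compression ratio = 2.5478


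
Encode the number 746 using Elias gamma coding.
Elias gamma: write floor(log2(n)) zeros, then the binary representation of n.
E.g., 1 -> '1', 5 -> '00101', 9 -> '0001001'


num_bits = floor(log2(746)) + 1 = 10
leading_zeros = num_bits - 1 = 9
binary(746) = 1011101010

Elias gamma(746) = '000000000' + '1011101010' = 0000000001011101010 (19 bits)


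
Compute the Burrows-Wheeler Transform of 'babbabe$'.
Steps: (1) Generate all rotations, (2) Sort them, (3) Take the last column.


Rotations (sorted):
  0: $babbabe -> last char: e
  1: abbabe$b -> last char: b
  2: abe$babb -> last char: b
  3: babbabe$ -> last char: $
  4: babe$bab -> last char: b
  5: bbabe$ba -> last char: a
  6: be$babba -> last char: a
  7: e$babbab -> last char: b


BWT = ebb$baab


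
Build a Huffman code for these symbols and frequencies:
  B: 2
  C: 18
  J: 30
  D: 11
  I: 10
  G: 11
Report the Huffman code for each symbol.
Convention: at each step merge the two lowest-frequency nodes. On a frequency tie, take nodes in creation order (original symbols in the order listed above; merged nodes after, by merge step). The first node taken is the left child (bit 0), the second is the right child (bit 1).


Huffman tree construction:
Step 1: Merge B(2) + I(10) = 12
Step 2: Merge D(11) + G(11) = 22
Step 3: Merge (B+I)(12) + C(18) = 30
Step 4: Merge (D+G)(22) + J(30) = 52
Step 5: Merge ((B+I)+C)(30) + ((D+G)+J)(52) = 82
Read each symbol's code off the tree from the root (left child = 0, right child = 1).

Codes:
  B: 000 (length 3)
  C: 01 (length 2)
  J: 11 (length 2)
  D: 100 (length 3)
  I: 001 (length 3)
  G: 101 (length 3)
Average code length: 198/82 = 2.4146 bits/symbol


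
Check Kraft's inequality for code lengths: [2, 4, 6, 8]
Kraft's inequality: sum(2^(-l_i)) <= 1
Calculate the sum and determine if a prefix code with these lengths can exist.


Sum = 2^(-2) + 2^(-4) + 2^(-6) + 2^(-8)
    = 0.25 + 0.0625 + 0.015625 + 0.00390625
    = 85/256 = 0.33203125
Since 0.33203125 <= 1, Kraft's inequality IS satisfied.
A prefix code with these lengths CAN exist.

Kraft sum = 0.33203125. Satisfied.


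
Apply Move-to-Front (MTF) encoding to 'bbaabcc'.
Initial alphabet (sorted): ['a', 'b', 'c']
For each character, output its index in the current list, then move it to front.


MTF encoding:
'b': index 1 in ['a', 'b', 'c'] -> ['b', 'a', 'c']
'b': index 0 in ['b', 'a', 'c'] -> ['b', 'a', 'c']
'a': index 1 in ['b', 'a', 'c'] -> ['a', 'b', 'c']
'a': index 0 in ['a', 'b', 'c'] -> ['a', 'b', 'c']
'b': index 1 in ['a', 'b', 'c'] -> ['b', 'a', 'c']
'c': index 2 in ['b', 'a', 'c'] -> ['c', 'b', 'a']
'c': index 0 in ['c', 'b', 'a'] -> ['c', 'b', 'a']


Output: [1, 0, 1, 0, 1, 2, 0]


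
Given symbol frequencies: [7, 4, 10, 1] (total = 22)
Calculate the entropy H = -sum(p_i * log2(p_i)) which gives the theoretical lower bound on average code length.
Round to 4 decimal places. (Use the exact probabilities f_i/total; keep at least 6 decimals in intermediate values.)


Per-symbol terms -p_i * log2(p_i) with p_i = f_i/22:
  p = 7/22 = 0.318182: log2(p) = -1.652077, -p*log2(p) = 0.525661
  p = 4/22 = 0.181818: log2(p) = -2.459432, -p*log2(p) = 0.447169
  p = 10/22 = 0.454545: log2(p) = -1.137504, -p*log2(p) = 0.517047
  p = 1/22 = 0.045455: log2(p) = -4.459432, -p*log2(p) = 0.202701
H = 0.525661 + 0.447169 + 0.517047 + 0.202701 = 1.692578

H = 1.6926 bits/symbol


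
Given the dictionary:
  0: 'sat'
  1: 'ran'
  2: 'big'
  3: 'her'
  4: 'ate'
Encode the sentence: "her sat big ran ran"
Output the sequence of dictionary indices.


Look up each word in the dictionary:
  'her' -> 3
  'sat' -> 0
  'big' -> 2
  'ran' -> 1
  'ran' -> 1

Encoded: [3, 0, 2, 1, 1]


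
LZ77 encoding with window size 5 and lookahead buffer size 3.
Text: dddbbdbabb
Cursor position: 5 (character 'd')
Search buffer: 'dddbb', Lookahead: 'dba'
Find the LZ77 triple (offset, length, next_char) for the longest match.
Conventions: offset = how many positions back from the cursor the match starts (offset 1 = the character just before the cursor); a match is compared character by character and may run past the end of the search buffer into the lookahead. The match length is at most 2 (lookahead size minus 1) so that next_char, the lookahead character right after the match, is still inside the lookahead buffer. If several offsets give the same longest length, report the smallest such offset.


Try each offset into the search buffer:
  offset=1 (pos 4, char 'b'): match length 0
  offset=2 (pos 3, char 'b'): match length 0
  offset=3 (pos 2, char 'd'): match length 2
  offset=4 (pos 1, char 'd'): match length 1
  offset=5 (pos 0, char 'd'): match length 1
Longest match has length 2 at offset 3.
next_char = character at position 5 + 2 = 7 -> 'a'

Best match: offset=3, length=2 (matching 'db' starting at position 2)
LZ77 triple: (3, 2, 'a')


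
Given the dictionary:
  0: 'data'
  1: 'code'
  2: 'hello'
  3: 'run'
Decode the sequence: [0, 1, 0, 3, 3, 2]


Look up each index in the dictionary:
  0 -> 'data'
  1 -> 'code'
  0 -> 'data'
  3 -> 'run'
  3 -> 'run'
  2 -> 'hello'

Decoded: "data code data run run hello"


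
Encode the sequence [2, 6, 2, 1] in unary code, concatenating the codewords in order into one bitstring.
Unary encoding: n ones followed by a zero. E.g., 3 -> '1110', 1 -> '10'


Encode each number as n ones followed by a terminating 0:
  2 -> 110 (3 bits)
  6 -> 1111110 (7 bits)
  2 -> 110 (3 bits)
  1 -> 10 (2 bits)
Total length = 3 + 7 + 3 + 2 = 15 bits.

Unary([2, 6, 2, 1]) = 110111111011010 (15 bits)


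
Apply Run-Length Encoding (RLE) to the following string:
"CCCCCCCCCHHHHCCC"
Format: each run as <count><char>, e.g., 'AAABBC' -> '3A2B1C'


Scanning runs left to right:
  i=0: run of 'C' x 9 -> '9C'
  i=9: run of 'H' x 4 -> '4H'
  i=13: run of 'C' x 3 -> '3C'

RLE = 9C4H3C


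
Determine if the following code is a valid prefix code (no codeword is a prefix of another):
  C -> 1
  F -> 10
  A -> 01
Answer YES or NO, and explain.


Checking each pair (does one codeword prefix another?):
  C='1' vs F='10': prefix -- VIOLATION

NO -- this is NOT a valid prefix code. C (1) is a prefix of F (10).


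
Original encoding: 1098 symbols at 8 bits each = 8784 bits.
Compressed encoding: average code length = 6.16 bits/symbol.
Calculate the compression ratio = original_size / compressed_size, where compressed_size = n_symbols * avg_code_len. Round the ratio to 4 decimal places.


original_size = n_symbols * orig_bits = 1098 * 8 = 8784 bits
compressed_size = n_symbols * avg_code_len = 1098 * 6.16 = 6763.68 bits
ratio = original_size / compressed_size = 8784 / 6763.68 = 1.2987

Compression ratio = 1.2987


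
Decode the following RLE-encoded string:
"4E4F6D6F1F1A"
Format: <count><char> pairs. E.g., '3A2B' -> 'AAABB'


Expanding each <count><char> pair:
  4E -> 'EEEE'
  4F -> 'FFFF'
  6D -> 'DDDDDD'
  6F -> 'FFFFFF'
  1F -> 'F'
  1A -> 'A'

Decoded = EEEEFFFFDDDDDDFFFFFFFA


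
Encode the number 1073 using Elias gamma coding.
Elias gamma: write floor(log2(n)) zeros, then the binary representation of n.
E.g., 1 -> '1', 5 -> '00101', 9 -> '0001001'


num_bits = floor(log2(1073)) + 1 = 11
leading_zeros = num_bits - 1 = 10
binary(1073) = 10000110001

Elias gamma(1073) = '0000000000' + '10000110001' = 000000000010000110001 (21 bits)


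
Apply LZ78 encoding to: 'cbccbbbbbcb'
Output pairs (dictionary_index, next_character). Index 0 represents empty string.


LZ78 encoding steps:
Dictionary: {0: ''}
Step 1: w='' (idx 0), next='c' -> output (0, 'c'), add 'c' as idx 1
Step 2: w='' (idx 0), next='b' -> output (0, 'b'), add 'b' as idx 2
Step 3: w='c' (idx 1), next='c' -> output (1, 'c'), add 'cc' as idx 3
Step 4: w='b' (idx 2), next='b' -> output (2, 'b'), add 'bb' as idx 4
Step 5: w='bb' (idx 4), next='b' -> output (4, 'b'), add 'bbb' as idx 5
Step 6: w='c' (idx 1), next='b' -> output (1, 'b'), add 'cb' as idx 6


Encoded: [(0, 'c'), (0, 'b'), (1, 'c'), (2, 'b'), (4, 'b'), (1, 'b')]


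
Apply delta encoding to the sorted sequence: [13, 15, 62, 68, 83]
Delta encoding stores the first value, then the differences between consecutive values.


First value: 13
Deltas:
  15 - 13 = 2
  62 - 15 = 47
  68 - 62 = 6
  83 - 68 = 15


Delta encoded: [13, 2, 47, 6, 15]


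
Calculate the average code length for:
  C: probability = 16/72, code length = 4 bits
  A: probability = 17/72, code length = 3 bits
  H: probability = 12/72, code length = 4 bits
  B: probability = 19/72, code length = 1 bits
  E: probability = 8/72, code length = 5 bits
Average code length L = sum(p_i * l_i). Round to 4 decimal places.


Weighted contributions p_i * l_i:
  C: (16/72) * 4 = 64/72
  A: (17/72) * 3 = 51/72
  H: (12/72) * 4 = 48/72
  B: (19/72) * 1 = 19/72
  E: (8/72) * 5 = 40/72
Sum = (64 + 51 + 48 + 19 + 40)/72 = 222/72

L = 222/72 = 3.0833 bits/symbol


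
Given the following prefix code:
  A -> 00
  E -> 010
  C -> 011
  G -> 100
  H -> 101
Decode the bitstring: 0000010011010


Decoding step by step:
Bits 00 -> A
Bits 00 -> A
Bits 010 -> E
Bits 011 -> C
Bits 010 -> E


Decoded message: AAECE


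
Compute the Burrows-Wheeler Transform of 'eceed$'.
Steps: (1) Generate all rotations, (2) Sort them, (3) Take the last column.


Rotations (sorted):
  0: $eceed -> last char: d
  1: ceed$e -> last char: e
  2: d$ecee -> last char: e
  3: eceed$ -> last char: $
  4: ed$ece -> last char: e
  5: eed$ec -> last char: c


BWT = dee$ec


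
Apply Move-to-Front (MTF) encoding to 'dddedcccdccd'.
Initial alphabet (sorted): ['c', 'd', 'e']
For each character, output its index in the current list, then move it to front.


MTF encoding:
'd': index 1 in ['c', 'd', 'e'] -> ['d', 'c', 'e']
'd': index 0 in ['d', 'c', 'e'] -> ['d', 'c', 'e']
'd': index 0 in ['d', 'c', 'e'] -> ['d', 'c', 'e']
'e': index 2 in ['d', 'c', 'e'] -> ['e', 'd', 'c']
'd': index 1 in ['e', 'd', 'c'] -> ['d', 'e', 'c']
'c': index 2 in ['d', 'e', 'c'] -> ['c', 'd', 'e']
'c': index 0 in ['c', 'd', 'e'] -> ['c', 'd', 'e']
'c': index 0 in ['c', 'd', 'e'] -> ['c', 'd', 'e']
'd': index 1 in ['c', 'd', 'e'] -> ['d', 'c', 'e']
'c': index 1 in ['d', 'c', 'e'] -> ['c', 'd', 'e']
'c': index 0 in ['c', 'd', 'e'] -> ['c', 'd', 'e']
'd': index 1 in ['c', 'd', 'e'] -> ['d', 'c', 'e']


Output: [1, 0, 0, 2, 1, 2, 0, 0, 1, 1, 0, 1]


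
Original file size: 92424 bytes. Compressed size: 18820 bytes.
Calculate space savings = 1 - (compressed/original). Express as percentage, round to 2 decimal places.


ratio = compressed/original = 18820/92424 = 0.203627
savings = 1 - ratio = 1 - 0.203627 = 0.796373
as a percentage: 0.796373 * 100 = 79.64%

Space savings = 1 - 18820/92424 = 79.64%


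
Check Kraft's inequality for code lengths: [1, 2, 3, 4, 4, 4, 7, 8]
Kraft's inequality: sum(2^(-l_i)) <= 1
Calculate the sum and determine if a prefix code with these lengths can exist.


Sum = 2^(-1) + 2^(-2) + 2^(-3) + 2^(-4) + 2^(-4) + 2^(-4) + 2^(-7) + 2^(-8)
    = 0.5 + 0.25 + 0.125 + 0.0625 + 0.0625 + 0.0625 + 0.0078125 + 0.00390625
    = 275/256 = 1.07421875
Since 1.07421875 > 1, Kraft's inequality is NOT satisfied.
A prefix code with these lengths CANNOT exist.

Kraft sum = 1.07421875. Not satisfied.


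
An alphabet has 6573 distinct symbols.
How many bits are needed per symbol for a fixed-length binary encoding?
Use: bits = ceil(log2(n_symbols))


log2(6573) = 12.6823
Bracket: 2^12 = 4096 < 6573 <= 2^13 = 8192
So ceil(log2(6573)) = 13

bits = ceil(log2(6573)) = ceil(12.6823) = 13 bits


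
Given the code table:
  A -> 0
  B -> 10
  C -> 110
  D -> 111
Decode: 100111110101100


Decoding:
10 -> B
0 -> A
111 -> D
110 -> C
10 -> B
110 -> C
0 -> A


Result: BADCBCA


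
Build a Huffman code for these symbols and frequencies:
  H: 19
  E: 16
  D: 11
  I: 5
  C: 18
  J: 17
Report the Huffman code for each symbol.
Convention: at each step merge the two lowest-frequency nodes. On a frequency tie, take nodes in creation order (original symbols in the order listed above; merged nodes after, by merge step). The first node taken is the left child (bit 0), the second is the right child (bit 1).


Huffman tree construction:
Step 1: Merge I(5) + D(11) = 16
Step 2: Merge E(16) + (I+D)(16) = 32
Step 3: Merge J(17) + C(18) = 35
Step 4: Merge H(19) + (E+(I+D))(32) = 51
Step 5: Merge (J+C)(35) + (H+(E+(I+D)))(51) = 86
Read each symbol's code off the tree from the root (left child = 0, right child = 1).

Codes:
  H: 10 (length 2)
  E: 110 (length 3)
  D: 1111 (length 4)
  I: 1110 (length 4)
  C: 01 (length 2)
  J: 00 (length 2)
Average code length: 220/86 = 2.5581 bits/symbol


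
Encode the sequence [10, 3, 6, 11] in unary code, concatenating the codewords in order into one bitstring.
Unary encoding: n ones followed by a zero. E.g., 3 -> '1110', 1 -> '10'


Encode each number as n ones followed by a terminating 0:
  10 -> 11111111110 (11 bits)
  3 -> 1110 (4 bits)
  6 -> 1111110 (7 bits)
  11 -> 111111111110 (12 bits)
Total length = 11 + 4 + 7 + 12 = 34 bits.

Unary([10, 3, 6, 11]) = 1111111111011101111110111111111110 (34 bits)


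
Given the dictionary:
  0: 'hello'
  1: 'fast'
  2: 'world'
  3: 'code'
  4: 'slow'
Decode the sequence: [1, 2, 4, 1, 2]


Look up each index in the dictionary:
  1 -> 'fast'
  2 -> 'world'
  4 -> 'slow'
  1 -> 'fast'
  2 -> 'world'

Decoded: "fast world slow fast world"


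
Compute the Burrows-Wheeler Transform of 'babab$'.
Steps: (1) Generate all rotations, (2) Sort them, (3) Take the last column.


Rotations (sorted):
  0: $babab -> last char: b
  1: ab$bab -> last char: b
  2: abab$b -> last char: b
  3: b$baba -> last char: a
  4: bab$ba -> last char: a
  5: babab$ -> last char: $


BWT = bbbaa$


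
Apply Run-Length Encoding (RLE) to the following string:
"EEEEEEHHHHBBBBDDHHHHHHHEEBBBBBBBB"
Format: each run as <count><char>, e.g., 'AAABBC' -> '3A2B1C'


Scanning runs left to right:
  i=0: run of 'E' x 6 -> '6E'
  i=6: run of 'H' x 4 -> '4H'
  i=10: run of 'B' x 4 -> '4B'
  i=14: run of 'D' x 2 -> '2D'
  i=16: run of 'H' x 7 -> '7H'
  i=23: run of 'E' x 2 -> '2E'
  i=25: run of 'B' x 8 -> '8B'

RLE = 6E4H4B2D7H2E8B


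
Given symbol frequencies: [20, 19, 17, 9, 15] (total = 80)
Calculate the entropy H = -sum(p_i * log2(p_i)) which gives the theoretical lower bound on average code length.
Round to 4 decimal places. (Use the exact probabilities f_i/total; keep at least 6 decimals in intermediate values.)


Per-symbol terms -p_i * log2(p_i) with p_i = f_i/80:
  p = 20/80 = 0.250000: log2(p) = -2.000000, -p*log2(p) = 0.500000
  p = 19/80 = 0.237500: log2(p) = -2.074001, -p*log2(p) = 0.492575
  p = 17/80 = 0.212500: log2(p) = -2.234465, -p*log2(p) = 0.474824
  p = 9/80 = 0.112500: log2(p) = -3.152003, -p*log2(p) = 0.354600
  p = 15/80 = 0.187500: log2(p) = -2.415037, -p*log2(p) = 0.452820
H = 0.500000 + 0.492575 + 0.474824 + 0.354600 + 0.452820 = 2.274819

H = 2.2748 bits/symbol
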